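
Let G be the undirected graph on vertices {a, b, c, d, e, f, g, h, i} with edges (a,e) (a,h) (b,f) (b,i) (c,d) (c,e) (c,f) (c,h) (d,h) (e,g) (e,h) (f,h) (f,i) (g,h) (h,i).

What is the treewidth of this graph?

A width-2 tree decomposition is:
Bags: B1 = {c, e, h}  B2 = {c, d, h}  B3 = {c, f, h}  B4 = {f, h, i}  B5 = {b, f, i}  B6 = {a, e, h}  B7 = {e, g, h}
Tree: B1–B2, B1–B3, B3–B4, B4–B5, B1–B6, B1–B7
Each bag holds 3 vertices, so the decomposition has width 2, which upper-bounds the treewidth. For the lower bound, the 3 vertices {e, g, h} are pairwise adjacent, and any tree decomposition puts a clique entirely inside one bag — forcing width ≥ 2. The upper and lower bounds meet at 2, so that is the treewidth.

2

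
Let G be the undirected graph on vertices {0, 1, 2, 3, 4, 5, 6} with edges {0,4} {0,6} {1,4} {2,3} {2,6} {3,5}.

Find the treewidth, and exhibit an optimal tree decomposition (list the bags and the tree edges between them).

Treewidth 1.
One such decomposition:
Bags: B1 = {1, 4}  B2 = {0, 4}  B3 = {0, 6}  B4 = {2, 6}  B5 = {2, 3}  B6 = {3, 5}
Tree: B1–B2, B2–B3, B3–B4, B4–B5, B5–B6

Each bag holds 2 vertices, so the decomposition has width 1, which upper-bounds the treewidth. Any graph with an edge has treewidth ≥ 1, and G has the edge 1–4. Therefore the treewidth is 1.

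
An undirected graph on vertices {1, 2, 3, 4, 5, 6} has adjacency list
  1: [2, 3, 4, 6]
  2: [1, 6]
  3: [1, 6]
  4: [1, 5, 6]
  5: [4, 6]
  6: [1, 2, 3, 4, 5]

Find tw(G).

A width-2 tree decomposition is:
Bags: B1 = {1, 4, 6}  B2 = {1, 3, 6}  B3 = {4, 5, 6}  B4 = {1, 2, 6}
Tree: B1–B2, B1–B3, B1–B4
Every bag has size at most 3, so the width is 3 − 1 = 2 and tw(G) ≤ 2. On the other hand G contains the 3-clique {1, 2, 6}. A clique must lie in a single bag of any decomposition, so no decomposition can have width below 2. Therefore the treewidth is 2.

2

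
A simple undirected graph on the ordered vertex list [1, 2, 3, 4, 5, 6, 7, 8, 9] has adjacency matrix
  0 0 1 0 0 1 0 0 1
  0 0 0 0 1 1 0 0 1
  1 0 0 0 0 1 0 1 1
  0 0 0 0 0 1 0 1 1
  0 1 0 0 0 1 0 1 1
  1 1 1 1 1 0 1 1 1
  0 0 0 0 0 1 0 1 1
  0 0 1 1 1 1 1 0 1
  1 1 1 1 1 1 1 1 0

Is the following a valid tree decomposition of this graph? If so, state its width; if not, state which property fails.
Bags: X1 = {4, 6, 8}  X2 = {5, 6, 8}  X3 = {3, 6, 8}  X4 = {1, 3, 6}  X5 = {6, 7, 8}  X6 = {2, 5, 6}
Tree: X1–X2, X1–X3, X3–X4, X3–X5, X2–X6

No — vertex 9 appears in no bag.

A tree decomposition must satisfy three properties: every vertex lies in some bag; for every edge, both endpoints lie together in some bag; and for every vertex, the bags containing it form a connected subtree. Here vertex 9 appears in no bag, so the decomposition is invalid.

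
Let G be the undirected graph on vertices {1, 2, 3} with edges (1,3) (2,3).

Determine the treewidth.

1

A width-1 tree decomposition is:
Bags: B1 = {2, 3}  B2 = {1, 3}
Tree: B1–B2
Each bag holds 2 vertices, so the decomposition has width 1, which upper-bounds the treewidth. Any graph with an edge has treewidth ≥ 1, and G has the edge 2–3. Combining the bounds, tw(G) = 1.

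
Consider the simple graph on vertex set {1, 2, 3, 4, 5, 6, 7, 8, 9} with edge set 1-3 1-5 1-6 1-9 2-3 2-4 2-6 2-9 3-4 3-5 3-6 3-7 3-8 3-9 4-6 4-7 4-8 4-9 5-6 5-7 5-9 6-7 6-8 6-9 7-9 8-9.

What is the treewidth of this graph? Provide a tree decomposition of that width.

Every bag has size at most 5, so the width is 5 − 1 = 4 and tw(G) ≤ 4. On the other hand G contains the 5-clique {1, 3, 5, 6, 9}. A clique must lie in a single bag of any decomposition, so no decomposition can have width below 4. Hence tw(G) = 4 exactly.

Treewidth 4.
Bags: B1 = {3, 4, 6, 7, 9}  B2 = {3, 5, 6, 7, 9}  B3 = {1, 3, 5, 6, 9}  B4 = {3, 4, 6, 8, 9}  B5 = {2, 3, 4, 6, 9}
Tree: B1–B2, B2–B3, B1–B4, B1–B5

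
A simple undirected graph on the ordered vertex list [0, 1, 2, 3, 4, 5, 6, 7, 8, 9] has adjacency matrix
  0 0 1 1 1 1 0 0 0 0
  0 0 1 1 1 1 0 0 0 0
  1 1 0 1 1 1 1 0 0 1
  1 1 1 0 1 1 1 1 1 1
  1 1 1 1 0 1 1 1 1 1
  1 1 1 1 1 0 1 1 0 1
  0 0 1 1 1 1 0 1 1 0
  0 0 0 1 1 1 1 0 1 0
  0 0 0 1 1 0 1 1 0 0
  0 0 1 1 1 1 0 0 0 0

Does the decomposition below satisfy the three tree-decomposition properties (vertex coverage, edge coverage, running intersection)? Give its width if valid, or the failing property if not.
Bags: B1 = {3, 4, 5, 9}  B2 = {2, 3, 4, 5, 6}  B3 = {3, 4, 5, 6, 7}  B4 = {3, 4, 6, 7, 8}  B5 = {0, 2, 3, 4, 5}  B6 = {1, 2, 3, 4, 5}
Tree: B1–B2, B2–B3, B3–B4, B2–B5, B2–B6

No — edge (2,9) lies in no bag.

A tree decomposition must satisfy three properties: every vertex lies in some bag; for every edge, both endpoints lie together in some bag; and for every vertex, the bags containing it form a connected subtree. Here edge (2,9) lies in no bag, so the decomposition is invalid.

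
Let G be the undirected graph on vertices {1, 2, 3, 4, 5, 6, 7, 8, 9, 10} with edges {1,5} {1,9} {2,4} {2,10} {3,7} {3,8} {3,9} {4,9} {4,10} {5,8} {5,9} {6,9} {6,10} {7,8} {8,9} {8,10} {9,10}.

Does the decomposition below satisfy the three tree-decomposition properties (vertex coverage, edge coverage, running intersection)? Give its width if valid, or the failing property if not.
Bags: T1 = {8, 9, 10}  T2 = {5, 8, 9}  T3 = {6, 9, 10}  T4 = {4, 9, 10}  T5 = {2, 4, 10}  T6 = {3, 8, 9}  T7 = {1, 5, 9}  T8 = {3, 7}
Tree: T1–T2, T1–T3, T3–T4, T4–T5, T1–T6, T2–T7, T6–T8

A tree decomposition must satisfy three properties: every vertex lies in some bag; for every edge, both endpoints lie together in some bag; and for every vertex, the bags containing it form a connected subtree. Here edge (8,7) lies in no bag, so the decomposition is invalid.

No — edge (8,7) lies in no bag.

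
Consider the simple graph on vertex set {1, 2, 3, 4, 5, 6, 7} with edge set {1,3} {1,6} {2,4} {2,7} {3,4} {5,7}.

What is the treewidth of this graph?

1

A width-1 tree decomposition is:
Bags: B1 = {5, 7}  B2 = {2, 7}  B3 = {2, 4}  B4 = {3, 4}  B5 = {1, 3}  B6 = {1, 6}
Tree: B1–B2, B2–B3, B3–B4, B4–B5, B5–B6
Each bag holds 2 vertices, so the decomposition has width 1, which upper-bounds the treewidth. Since G has at least one edge (e.g. 5–7), it is not an edgeless graph, so tw(G) ≥ 1. Therefore the treewidth is 1.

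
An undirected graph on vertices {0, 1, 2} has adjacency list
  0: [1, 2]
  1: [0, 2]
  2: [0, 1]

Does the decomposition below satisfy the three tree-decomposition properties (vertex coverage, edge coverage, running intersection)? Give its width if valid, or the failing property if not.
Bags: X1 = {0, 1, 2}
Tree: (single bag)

Every vertex of G appears in some bag (union = {0, 1, 2}); every edge is covered by a bag; and for each vertex v the set of bags containing v is connected in the bag tree. The decomposition is therefore valid. The largest bag has 3 vertices, so the width is 2.

Yes; width 2.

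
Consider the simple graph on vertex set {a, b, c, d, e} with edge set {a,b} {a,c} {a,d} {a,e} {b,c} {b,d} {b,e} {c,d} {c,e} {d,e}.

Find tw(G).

A width-4 tree decomposition is:
Bags: B1 = {a, b, c, d, e}
Tree: (single bag)
A single bag containing all 5 vertices is trivially a valid decomposition of width 4. Conversely, {a, b, c, d, e} is a clique of size 5, and the vertices of any clique must share a bag in every tree decomposition; so some bag has ≥ 5 vertices and tw(G) ≥ 4. Therefore the treewidth is 4.

4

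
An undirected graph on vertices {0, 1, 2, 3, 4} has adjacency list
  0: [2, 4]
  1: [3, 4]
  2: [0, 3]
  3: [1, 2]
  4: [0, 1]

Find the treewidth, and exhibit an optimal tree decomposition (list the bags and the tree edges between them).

Every bag has size at most 3, so the width is 3 − 1 = 2 and tw(G) ≤ 2. The edges 4–1–3–2–0–4 form a cycle, so G is not a tree and its treewidth is at least 2. Combining the bounds, tw(G) = 2.

Treewidth 2.
One optimal decomposition is:
Bags: B1 = {1, 3, 4}  B2 = {2, 3, 4}  B3 = {0, 2, 4}
Tree: B1–B2, B2–B3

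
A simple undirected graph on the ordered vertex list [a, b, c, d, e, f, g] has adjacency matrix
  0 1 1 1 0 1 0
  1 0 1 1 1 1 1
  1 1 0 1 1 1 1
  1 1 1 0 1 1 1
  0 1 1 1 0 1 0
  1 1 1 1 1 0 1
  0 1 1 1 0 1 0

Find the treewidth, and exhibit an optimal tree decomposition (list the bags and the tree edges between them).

Treewidth 4.
Bags: B1 = {a, b, c, d, f}  B2 = {b, c, d, f, g}  B3 = {b, c, d, e, f}
Tree: B1–B2, B2–B3

Each bag holds 5 vertices, so the decomposition has width 4, which upper-bounds the treewidth. For the lower bound, the 5 vertices {b, c, d, f, g} are pairwise adjacent, and any tree decomposition puts a clique entirely inside one bag — forcing width ≥ 4. Hence tw(G) = 4 exactly.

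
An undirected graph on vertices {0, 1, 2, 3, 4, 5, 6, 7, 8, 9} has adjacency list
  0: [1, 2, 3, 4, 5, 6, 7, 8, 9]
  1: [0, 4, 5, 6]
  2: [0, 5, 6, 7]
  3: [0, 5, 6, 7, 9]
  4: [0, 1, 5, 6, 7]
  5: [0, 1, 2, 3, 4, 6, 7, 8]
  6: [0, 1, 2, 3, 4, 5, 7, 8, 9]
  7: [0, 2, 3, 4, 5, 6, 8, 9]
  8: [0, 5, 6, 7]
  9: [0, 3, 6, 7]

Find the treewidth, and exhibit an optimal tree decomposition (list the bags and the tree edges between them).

Treewidth 4.
One optimal decomposition is:
Bags: B1 = {0, 3, 5, 6, 7}  B2 = {0, 2, 5, 6, 7}  B3 = {0, 3, 6, 7, 9}  B4 = {0, 4, 5, 6, 7}  B5 = {0, 1, 4, 5, 6}  B6 = {0, 5, 6, 7, 8}
Tree: B1–B2, B1–B3, B2–B4, B4–B5, B4–B6

The largest bag has 5 vertices, giving width 4; this decomposition certifies tw(G) ≤ 4. For the lower bound, the 5 vertices {0, 3, 6, 7, 9} are pairwise adjacent, and any tree decomposition puts a clique entirely inside one bag — forcing width ≥ 4. Therefore the treewidth is 4.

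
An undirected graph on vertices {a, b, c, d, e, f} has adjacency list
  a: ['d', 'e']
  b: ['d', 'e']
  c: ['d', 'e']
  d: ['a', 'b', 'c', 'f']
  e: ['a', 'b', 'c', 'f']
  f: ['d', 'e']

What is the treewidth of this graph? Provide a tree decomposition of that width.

Treewidth 2.
Bags: B1 = {d, e, f}  B2 = {c, d, e}  B3 = {a, d, e}  B4 = {b, d, e}
Tree: B1–B2, B2–B3, B3–B4

The largest bag has 3 vertices, giving width 2; this decomposition certifies tw(G) ≤ 2. The edges d–f–e–c–d form a cycle, so G is not a tree and its treewidth is at least 2. Hence tw(G) = 2 exactly.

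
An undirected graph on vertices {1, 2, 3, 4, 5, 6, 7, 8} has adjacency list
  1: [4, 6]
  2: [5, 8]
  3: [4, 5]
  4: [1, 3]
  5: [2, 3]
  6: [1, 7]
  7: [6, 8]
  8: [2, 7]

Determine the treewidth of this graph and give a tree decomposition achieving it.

Treewidth 2.
One such decomposition:
Bags: B1 = {6, 7, 8}  B2 = {2, 6, 8}  B3 = {2, 5, 6}  B4 = {3, 5, 6}  B5 = {3, 4, 6}  B6 = {1, 4, 6}
Tree: B1–B2, B2–B3, B3–B4, B4–B5, B5–B6

Every bag has size at most 3, so the width is 3 − 1 = 2 and tw(G) ≤ 2. For the lower bound, G contains the cycle 6–7–8–2–5–3–4–1–6, so G is not a forest; only forests have treewidth ≤ 1, hence tw(G) ≥ 2. The upper and lower bounds meet at 2, so that is the treewidth.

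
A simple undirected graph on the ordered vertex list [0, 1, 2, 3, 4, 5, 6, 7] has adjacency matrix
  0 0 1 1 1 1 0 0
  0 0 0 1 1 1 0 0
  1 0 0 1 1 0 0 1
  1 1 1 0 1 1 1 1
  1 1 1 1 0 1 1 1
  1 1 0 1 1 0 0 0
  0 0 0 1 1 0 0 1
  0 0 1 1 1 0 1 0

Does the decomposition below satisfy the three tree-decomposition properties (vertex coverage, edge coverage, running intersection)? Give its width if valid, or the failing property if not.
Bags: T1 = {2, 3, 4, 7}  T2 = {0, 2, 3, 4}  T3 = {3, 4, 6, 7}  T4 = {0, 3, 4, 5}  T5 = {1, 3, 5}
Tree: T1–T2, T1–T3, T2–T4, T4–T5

No — edge (4,1) lies in no bag.

A tree decomposition must satisfy three properties: every vertex lies in some bag; for every edge, both endpoints lie together in some bag; and for every vertex, the bags containing it form a connected subtree. Here edge (4,1) lies in no bag, so the decomposition is invalid.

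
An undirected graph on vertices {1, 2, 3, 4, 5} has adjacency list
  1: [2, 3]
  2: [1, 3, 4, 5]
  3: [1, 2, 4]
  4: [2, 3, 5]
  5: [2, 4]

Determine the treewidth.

A width-2 tree decomposition is:
Bags: B1 = {1, 2, 3}  B2 = {2, 3, 4}  B3 = {2, 4, 5}
Tree: B1–B2, B2–B3
Each bag holds 3 vertices, so the decomposition has width 2, which upper-bounds the treewidth. On the other hand G contains the 3-clique {1, 2, 3}. A clique must lie in a single bag of any decomposition, so no decomposition can have width below 2. Combining the bounds, tw(G) = 2.

2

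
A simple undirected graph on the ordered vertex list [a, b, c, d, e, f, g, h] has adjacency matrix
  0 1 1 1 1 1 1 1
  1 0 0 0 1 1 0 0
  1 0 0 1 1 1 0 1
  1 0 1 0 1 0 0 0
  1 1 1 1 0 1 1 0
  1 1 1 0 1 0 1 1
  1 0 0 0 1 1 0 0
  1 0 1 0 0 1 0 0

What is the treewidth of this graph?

3

A width-3 tree decomposition is:
Bags: B1 = {a, c, d, e}  B2 = {a, c, e, f}  B3 = {a, b, e, f}  B4 = {a, c, f, h}  B5 = {a, e, f, g}
Tree: B1–B2, B2–B3, B2–B4, B3–B5
Each bag holds 4 vertices, so the decomposition has width 3, which upper-bounds the treewidth. For the lower bound, the 4 vertices {a, c, d, e} are pairwise adjacent, and any tree decomposition puts a clique entirely inside one bag — forcing width ≥ 3. The upper and lower bounds meet at 3, so that is the treewidth.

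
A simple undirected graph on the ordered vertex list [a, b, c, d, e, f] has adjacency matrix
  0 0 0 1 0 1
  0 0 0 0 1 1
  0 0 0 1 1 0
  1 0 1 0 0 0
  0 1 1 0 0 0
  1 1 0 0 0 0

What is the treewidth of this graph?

2

A width-2 tree decomposition is:
Bags: B1 = {a, b, f}  B2 = {a, b, d}  B3 = {b, c, d}  B4 = {b, c, e}
Tree: B1–B2, B2–B3, B3–B4
Each bag holds 3 vertices, so the decomposition has width 2, which upper-bounds the treewidth. Since b–f–a–d–c–e–b is a cycle in G, G is not acyclic. Forests are exactly the graphs of treewidth ≤ 1, so tw(G) ≥ 2. The upper and lower bounds meet at 2, so that is the treewidth.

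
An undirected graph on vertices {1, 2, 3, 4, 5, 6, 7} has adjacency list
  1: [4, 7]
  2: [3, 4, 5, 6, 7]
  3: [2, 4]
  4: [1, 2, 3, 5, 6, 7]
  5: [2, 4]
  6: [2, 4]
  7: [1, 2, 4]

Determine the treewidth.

2

A width-2 tree decomposition is:
Bags: B1 = {2, 4, 7}  B2 = {1, 4, 7}  B3 = {2, 3, 4}  B4 = {2, 4, 5}  B5 = {2, 4, 6}
Tree: B1–B2, B1–B3, B1–B4, B3–B5
Every bag has size at most 3, so the width is 3 − 1 = 2 and tw(G) ≤ 2. Conversely, {1, 4, 7} is a clique of size 3, and the vertices of any clique must share a bag in every tree decomposition; so some bag has ≥ 3 vertices and tw(G) ≥ 2. Therefore the treewidth is 2.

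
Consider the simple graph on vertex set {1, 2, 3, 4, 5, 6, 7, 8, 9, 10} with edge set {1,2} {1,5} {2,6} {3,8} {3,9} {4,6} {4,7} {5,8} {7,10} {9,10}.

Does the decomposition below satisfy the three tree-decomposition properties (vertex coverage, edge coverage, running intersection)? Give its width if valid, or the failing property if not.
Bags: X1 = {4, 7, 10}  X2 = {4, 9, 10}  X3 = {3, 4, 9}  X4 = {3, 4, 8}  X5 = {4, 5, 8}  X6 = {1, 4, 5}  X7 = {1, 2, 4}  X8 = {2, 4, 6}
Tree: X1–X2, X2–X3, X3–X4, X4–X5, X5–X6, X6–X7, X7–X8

Every vertex of G appears in some bag (union = {1, 2, 3, 4, 5, 6, 7, 8, 9, 10}); every edge is covered by a bag; and for each vertex v the set of bags containing v is connected in the bag tree. The decomposition is therefore valid. The largest bag has 3 vertices, so the width is 2.

Yes; width 2.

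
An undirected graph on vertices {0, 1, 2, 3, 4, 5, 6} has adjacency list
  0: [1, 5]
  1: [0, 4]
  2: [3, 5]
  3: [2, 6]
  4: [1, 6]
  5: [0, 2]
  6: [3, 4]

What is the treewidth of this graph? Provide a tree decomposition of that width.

Treewidth 2.
One optimal decomposition is:
Bags: B1 = {1, 4, 6}  B2 = {1, 3, 6}  B3 = {1, 2, 3}  B4 = {1, 2, 5}  B5 = {0, 1, 5}
Tree: B1–B2, B2–B3, B3–B4, B4–B5

Every bag has size at most 3, so the width is 3 − 1 = 2 and tw(G) ≤ 2. The edges 1–4–6–3–2–5–0–1 form a cycle, so G is not a tree and its treewidth is at least 2. Combining the bounds, tw(G) = 2.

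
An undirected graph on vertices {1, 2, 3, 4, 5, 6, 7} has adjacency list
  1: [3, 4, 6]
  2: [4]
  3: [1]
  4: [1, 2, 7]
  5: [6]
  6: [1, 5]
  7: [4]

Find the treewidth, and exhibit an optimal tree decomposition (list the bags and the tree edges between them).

Every bag has size at most 2, so the width is 2 − 1 = 1 and tw(G) ≤ 1. Since G has at least one edge (e.g. 1–6), it is not an edgeless graph, so tw(G) ≥ 1. Hence tw(G) = 1 exactly.

Treewidth 1.
One such decomposition:
Bags: B1 = {1, 6}  B2 = {1, 4}  B3 = {1, 3}  B4 = {2, 4}  B5 = {4, 7}  B6 = {5, 6}
Tree: B1–B2, B2–B3, B2–B4, B4–B5, B1–B6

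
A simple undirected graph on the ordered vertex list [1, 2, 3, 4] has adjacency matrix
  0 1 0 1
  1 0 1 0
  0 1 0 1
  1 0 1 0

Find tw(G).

2

A width-2 tree decomposition is:
Bags: B1 = {2, 3, 4}  B2 = {1, 2, 4}
Tree: B1–B2
Each bag holds 3 vertices, so the decomposition has width 2, which upper-bounds the treewidth. For the lower bound, G contains the cycle 2–3–4–1–2, so G is not a forest; only forests have treewidth ≤ 1, hence tw(G) ≥ 2. Therefore the treewidth is 2.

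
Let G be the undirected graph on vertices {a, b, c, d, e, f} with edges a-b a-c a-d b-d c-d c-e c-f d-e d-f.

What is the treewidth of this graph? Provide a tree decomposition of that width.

Treewidth 2.
One optimal decomposition is:
Bags: B1 = {c, d, e}  B2 = {a, c, d}  B3 = {a, b, d}  B4 = {c, d, f}
Tree: B1–B2, B2–B3, B1–B4

Every bag has size at most 3, so the width is 3 − 1 = 2 and tw(G) ≤ 2. For the lower bound, the 3 vertices {c, d, e} are pairwise adjacent, and any tree decomposition puts a clique entirely inside one bag — forcing width ≥ 2. Hence tw(G) = 2 exactly.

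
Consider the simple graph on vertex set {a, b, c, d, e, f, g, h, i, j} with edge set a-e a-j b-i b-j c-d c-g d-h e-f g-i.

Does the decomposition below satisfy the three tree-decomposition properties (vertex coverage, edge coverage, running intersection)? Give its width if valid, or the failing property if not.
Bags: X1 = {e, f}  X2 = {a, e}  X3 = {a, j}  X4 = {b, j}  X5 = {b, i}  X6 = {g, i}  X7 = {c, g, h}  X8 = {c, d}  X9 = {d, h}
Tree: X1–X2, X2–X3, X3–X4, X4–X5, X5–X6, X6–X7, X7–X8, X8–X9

A tree decomposition must satisfy three properties: every vertex lies in some bag; for every edge, both endpoints lie together in some bag; and for every vertex, the bags containing it form a connected subtree. Here bags containing vertex h are not connected in the tree, so the decomposition is invalid.

No — bags containing vertex h are not connected in the tree.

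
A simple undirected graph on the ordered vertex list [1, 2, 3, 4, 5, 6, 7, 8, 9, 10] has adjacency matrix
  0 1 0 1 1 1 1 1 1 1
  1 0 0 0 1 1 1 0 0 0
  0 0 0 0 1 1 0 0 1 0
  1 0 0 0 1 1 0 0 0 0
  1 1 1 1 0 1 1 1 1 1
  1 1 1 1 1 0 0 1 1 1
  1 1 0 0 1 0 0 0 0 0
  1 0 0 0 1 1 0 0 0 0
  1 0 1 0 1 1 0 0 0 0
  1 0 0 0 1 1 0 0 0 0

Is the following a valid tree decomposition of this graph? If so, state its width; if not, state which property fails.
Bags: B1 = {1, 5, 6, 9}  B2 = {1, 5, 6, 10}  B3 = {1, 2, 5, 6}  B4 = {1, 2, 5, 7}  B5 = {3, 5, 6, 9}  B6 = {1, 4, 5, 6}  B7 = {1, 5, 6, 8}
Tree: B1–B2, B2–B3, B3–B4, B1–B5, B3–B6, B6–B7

Yes; width 3.

Every vertex of G appears in some bag (union = {1, 2, 3, 4, 5, 6, 7, 8, 9, 10}); every edge is covered by a bag; and for each vertex v the set of bags containing v is connected in the bag tree. The decomposition is therefore valid. The largest bag has 4 vertices, so the width is 3.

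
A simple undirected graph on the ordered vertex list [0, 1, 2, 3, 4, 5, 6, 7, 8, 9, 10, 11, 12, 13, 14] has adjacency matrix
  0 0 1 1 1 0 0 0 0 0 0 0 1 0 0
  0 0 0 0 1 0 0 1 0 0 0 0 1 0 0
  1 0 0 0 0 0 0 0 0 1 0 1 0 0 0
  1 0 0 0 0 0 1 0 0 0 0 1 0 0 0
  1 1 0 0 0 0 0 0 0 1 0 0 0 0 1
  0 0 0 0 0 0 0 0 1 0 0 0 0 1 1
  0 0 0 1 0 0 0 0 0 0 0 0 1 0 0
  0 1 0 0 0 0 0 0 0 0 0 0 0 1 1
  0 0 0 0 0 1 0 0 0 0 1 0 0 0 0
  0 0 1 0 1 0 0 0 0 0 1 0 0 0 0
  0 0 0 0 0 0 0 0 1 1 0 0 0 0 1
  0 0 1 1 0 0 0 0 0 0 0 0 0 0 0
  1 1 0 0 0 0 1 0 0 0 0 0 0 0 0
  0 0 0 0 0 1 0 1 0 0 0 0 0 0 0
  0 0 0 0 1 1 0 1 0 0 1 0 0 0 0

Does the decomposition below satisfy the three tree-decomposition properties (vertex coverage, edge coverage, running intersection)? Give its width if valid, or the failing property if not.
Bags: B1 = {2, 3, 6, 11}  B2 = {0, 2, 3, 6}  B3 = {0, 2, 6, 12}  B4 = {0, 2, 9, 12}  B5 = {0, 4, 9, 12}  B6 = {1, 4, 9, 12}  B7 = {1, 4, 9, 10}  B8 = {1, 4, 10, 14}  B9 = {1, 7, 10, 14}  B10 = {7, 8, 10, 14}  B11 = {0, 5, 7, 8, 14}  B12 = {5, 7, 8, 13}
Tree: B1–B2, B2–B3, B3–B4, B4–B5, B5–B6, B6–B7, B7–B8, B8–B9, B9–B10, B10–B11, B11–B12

A tree decomposition must satisfy three properties: every vertex lies in some bag; for every edge, both endpoints lie together in some bag; and for every vertex, the bags containing it form a connected subtree. Here bags containing vertex 0 are not connected in the tree, so the decomposition is invalid.

No — bags containing vertex 0 are not connected in the tree.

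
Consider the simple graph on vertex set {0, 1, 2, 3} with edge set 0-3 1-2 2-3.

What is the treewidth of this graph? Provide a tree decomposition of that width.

Treewidth 1.
One optimal decomposition is:
Bags: B1 = {1, 2}  B2 = {2, 3}  B3 = {0, 3}
Tree: B1–B2, B2–B3

The largest bag has 2 vertices, giving width 1; this decomposition certifies tw(G) ≤ 1. Since G has at least one edge (e.g. 1–2), it is not an edgeless graph, so tw(G) ≥ 1. The upper and lower bounds meet at 1, so that is the treewidth.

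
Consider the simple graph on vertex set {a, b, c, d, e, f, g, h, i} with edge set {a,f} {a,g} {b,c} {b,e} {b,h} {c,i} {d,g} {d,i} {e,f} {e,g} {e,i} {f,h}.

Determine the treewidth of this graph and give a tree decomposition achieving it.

Each bag holds 4 vertices, so the decomposition has width 3, which upper-bounds the treewidth. For the lower bound: the 4 vertex sets {a,f,h}, {g}, {e}, {b,c,d,i} are disjoint, each induces a connected subgraph, and every pair is joined by at least one edge of G. Contracting each set to a single vertex therefore yields K_{4} as a minor, and since treewidth is minor-monotone, tw(G) ≥ tw(K_{4}) = 3. The upper and lower bounds meet at 3, so that is the treewidth.

Treewidth 3.
Bags: B1 = {a, f, g, h}  B2 = {e, f, g, h}  B3 = {b, e, g, h}  B4 = {b, d, e, g}  B5 = {b, d, e, i}  B6 = {b, c, d, i}
Tree: B1–B2, B2–B3, B3–B4, B4–B5, B5–B6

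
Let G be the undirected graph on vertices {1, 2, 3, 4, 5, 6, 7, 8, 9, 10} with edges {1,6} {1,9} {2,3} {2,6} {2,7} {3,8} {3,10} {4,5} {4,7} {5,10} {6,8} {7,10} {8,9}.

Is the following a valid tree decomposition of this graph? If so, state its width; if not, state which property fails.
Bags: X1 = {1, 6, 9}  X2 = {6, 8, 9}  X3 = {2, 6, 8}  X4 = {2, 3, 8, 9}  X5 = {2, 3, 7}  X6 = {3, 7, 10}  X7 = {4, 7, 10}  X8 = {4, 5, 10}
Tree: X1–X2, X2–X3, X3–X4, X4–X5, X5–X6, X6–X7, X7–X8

No — bags containing vertex 9 are not connected in the tree.

A tree decomposition must satisfy three properties: every vertex lies in some bag; for every edge, both endpoints lie together in some bag; and for every vertex, the bags containing it form a connected subtree. Here bags containing vertex 9 are not connected in the tree, so the decomposition is invalid.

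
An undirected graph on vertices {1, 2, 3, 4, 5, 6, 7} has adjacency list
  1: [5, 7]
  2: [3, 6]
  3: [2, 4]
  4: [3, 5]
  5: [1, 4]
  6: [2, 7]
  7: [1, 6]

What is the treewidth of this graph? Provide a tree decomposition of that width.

The largest bag has 3 vertices, giving width 2; this decomposition certifies tw(G) ≤ 2. The edges 3–4–5–1–7–6–2–3 form a cycle, so G is not a tree and its treewidth is at least 2. The upper and lower bounds meet at 2, so that is the treewidth.

Treewidth 2.
One such decomposition:
Bags: B1 = {3, 4, 5}  B2 = {1, 3, 5}  B3 = {1, 3, 7}  B4 = {3, 6, 7}  B5 = {2, 3, 6}
Tree: B1–B2, B2–B3, B3–B4, B4–B5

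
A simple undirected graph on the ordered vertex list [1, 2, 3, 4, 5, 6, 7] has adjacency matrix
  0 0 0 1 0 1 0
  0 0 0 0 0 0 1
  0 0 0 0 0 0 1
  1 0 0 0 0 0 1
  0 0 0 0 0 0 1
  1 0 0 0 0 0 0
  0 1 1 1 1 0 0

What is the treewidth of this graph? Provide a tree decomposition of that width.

Every bag has size at most 2, so the width is 2 − 1 = 1 and tw(G) ≤ 1. G has an edge, so its treewidth is at least 1. The upper and lower bounds meet at 1, so that is the treewidth.

Treewidth 1.
Bags: B1 = {1, 4}  B2 = {4, 7}  B3 = {2, 7}  B4 = {5, 7}  B5 = {3, 7}  B6 = {1, 6}
Tree: B1–B2, B2–B3, B2–B4, B2–B5, B1–B6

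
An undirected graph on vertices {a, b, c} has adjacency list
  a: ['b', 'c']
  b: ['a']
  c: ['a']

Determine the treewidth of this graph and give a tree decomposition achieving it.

Every bag has size at most 2, so the width is 2 − 1 = 1 and tw(G) ≤ 1. Any graph with an edge has treewidth ≥ 1, and G has the edge a–b. Therefore the treewidth is 1.

Treewidth 1.
One optimal decomposition is:
Bags: B1 = {a, b}  B2 = {a, c}
Tree: B1–B2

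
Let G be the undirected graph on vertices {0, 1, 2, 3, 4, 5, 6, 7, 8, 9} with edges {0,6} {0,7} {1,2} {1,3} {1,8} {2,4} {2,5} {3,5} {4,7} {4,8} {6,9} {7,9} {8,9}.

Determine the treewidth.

2

A width-2 tree decomposition is:
Bags: B1 = {0, 6, 7}  B2 = {6, 7, 9}  B3 = {4, 7, 9}  B4 = {4, 8, 9}  B5 = {2, 4, 8}  B6 = {1, 2, 8}  B7 = {1, 2, 5}  B8 = {1, 3, 5}
Tree: B1–B2, B2–B3, B3–B4, B4–B5, B5–B6, B6–B7, B7–B8
Each bag holds 3 vertices, so the decomposition has width 2, which upper-bounds the treewidth. For the lower bound, G contains the cycle 0–6–9–7–0, so G is not a forest; only forests have treewidth ≤ 1, hence tw(G) ≥ 2. The upper and lower bounds meet at 2, so that is the treewidth.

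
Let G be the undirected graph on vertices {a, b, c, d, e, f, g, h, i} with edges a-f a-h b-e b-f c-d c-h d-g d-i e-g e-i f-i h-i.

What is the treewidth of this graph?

A width-3 tree decomposition is:
Bags: B1 = {c, d, e, g}  B2 = {c, d, e, i}  B3 = {c, e, h, i}  B4 = {b, e, h, i}  B5 = {b, f, h, i}  B6 = {a, b, f, h}
Tree: B1–B2, B2–B3, B3–B4, B4–B5, B5–B6
Every bag has size at most 4, so the width is 4 − 1 = 3 and tw(G) ≤ 3. For the lower bound: the 4 vertex sets {c,d,g}, {e}, {i}, {a,b,f,h} are disjoint, each induces a connected subgraph, and every pair is joined by at least one edge of G. Contracting each set to a single vertex therefore yields K_{4} as a minor, and since treewidth is minor-monotone, tw(G) ≥ tw(K_{4}) = 3. Combining the bounds, tw(G) = 3.

3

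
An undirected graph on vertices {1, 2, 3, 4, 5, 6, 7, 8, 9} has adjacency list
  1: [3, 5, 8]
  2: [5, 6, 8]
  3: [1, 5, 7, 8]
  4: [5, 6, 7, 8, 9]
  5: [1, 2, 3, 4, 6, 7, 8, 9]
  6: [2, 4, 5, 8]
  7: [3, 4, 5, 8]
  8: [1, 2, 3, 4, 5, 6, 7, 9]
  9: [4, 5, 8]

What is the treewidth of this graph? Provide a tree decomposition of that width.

Treewidth 3.
One optimal decomposition is:
Bags: B1 = {4, 5, 7, 8}  B2 = {4, 5, 6, 8}  B3 = {3, 5, 7, 8}  B4 = {2, 5, 6, 8}  B5 = {4, 5, 8, 9}  B6 = {1, 3, 5, 8}
Tree: B1–B2, B1–B3, B2–B4, B1–B5, B3–B6

Each bag holds 4 vertices, so the decomposition has width 3, which upper-bounds the treewidth. For the lower bound, the 4 vertices {1, 3, 5, 8} are pairwise adjacent, and any tree decomposition puts a clique entirely inside one bag — forcing width ≥ 3. The upper and lower bounds meet at 3, so that is the treewidth.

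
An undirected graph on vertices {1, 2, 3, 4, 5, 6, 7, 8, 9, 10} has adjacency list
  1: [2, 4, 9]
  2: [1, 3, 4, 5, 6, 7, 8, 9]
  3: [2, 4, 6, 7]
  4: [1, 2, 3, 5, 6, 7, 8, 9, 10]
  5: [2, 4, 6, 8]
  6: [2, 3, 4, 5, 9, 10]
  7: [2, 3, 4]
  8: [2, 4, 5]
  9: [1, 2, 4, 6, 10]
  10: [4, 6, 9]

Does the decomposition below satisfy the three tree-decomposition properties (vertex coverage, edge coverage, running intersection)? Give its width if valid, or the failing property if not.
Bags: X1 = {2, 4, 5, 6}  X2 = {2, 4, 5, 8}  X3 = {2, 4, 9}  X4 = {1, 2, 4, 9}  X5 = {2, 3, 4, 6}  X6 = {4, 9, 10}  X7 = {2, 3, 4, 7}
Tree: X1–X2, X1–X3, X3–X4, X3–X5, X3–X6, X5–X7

A tree decomposition must satisfy three properties: every vertex lies in some bag; for every edge, both endpoints lie together in some bag; and for every vertex, the bags containing it form a connected subtree. Here edge (6,9) lies in no bag, so the decomposition is invalid.

No — edge (6,9) lies in no bag.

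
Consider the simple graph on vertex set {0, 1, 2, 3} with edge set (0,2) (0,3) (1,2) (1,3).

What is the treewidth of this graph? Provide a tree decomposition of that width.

Treewidth 2.
One optimal decomposition is:
Bags: B1 = {1, 2, 3}  B2 = {0, 2, 3}
Tree: B1–B2

The largest bag has 3 vertices, giving width 2; this decomposition certifies tw(G) ≤ 2. Since 3–1–2–0–3 is a cycle in G, G is not acyclic. Forests are exactly the graphs of treewidth ≤ 1, so tw(G) ≥ 2. Therefore the treewidth is 2.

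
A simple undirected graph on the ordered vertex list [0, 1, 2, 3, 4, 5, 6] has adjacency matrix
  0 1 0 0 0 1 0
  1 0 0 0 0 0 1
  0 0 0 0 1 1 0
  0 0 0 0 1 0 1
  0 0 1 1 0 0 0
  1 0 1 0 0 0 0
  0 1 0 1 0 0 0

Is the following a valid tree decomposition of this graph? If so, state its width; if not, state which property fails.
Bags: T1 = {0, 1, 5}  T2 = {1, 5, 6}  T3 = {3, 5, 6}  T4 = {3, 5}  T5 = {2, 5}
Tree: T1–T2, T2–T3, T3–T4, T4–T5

A tree decomposition must satisfy three properties: every vertex lies in some bag; for every edge, both endpoints lie together in some bag; and for every vertex, the bags containing it form a connected subtree. Here vertex 4 appears in no bag, so the decomposition is invalid.

No — vertex 4 appears in no bag.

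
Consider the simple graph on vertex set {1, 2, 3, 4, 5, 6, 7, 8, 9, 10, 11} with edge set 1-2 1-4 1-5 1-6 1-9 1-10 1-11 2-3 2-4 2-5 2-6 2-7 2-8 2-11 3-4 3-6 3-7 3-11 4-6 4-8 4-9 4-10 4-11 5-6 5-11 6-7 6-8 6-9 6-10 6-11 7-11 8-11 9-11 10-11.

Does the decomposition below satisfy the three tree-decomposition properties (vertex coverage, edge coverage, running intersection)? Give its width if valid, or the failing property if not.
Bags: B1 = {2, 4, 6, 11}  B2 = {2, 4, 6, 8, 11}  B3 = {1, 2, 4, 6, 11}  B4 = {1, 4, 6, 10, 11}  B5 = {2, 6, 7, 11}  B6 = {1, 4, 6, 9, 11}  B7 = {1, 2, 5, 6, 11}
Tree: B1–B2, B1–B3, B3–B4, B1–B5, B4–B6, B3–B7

No — vertex 3 appears in no bag.

A tree decomposition must satisfy three properties: every vertex lies in some bag; for every edge, both endpoints lie together in some bag; and for every vertex, the bags containing it form a connected subtree. Here vertex 3 appears in no bag, so the decomposition is invalid.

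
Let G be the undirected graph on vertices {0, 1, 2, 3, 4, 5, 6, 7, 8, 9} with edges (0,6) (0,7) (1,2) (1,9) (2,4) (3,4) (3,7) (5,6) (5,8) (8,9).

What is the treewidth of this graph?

A width-2 tree decomposition is:
Bags: B1 = {0, 6, 7}  B2 = {3, 6, 7}  B3 = {3, 4, 6}  B4 = {2, 4, 6}  B5 = {1, 2, 6}  B6 = {1, 6, 9}  B7 = {6, 8, 9}  B8 = {5, 6, 8}
Tree: B1–B2, B2–B3, B3–B4, B4–B5, B5–B6, B6–B7, B7–B8
Each bag holds 3 vertices, so the decomposition has width 2, which upper-bounds the treewidth. For the lower bound, G contains the cycle 6–0–7–3–4–2–1–9–8–5–6, so G is not a forest; only forests have treewidth ≤ 1, hence tw(G) ≥ 2. Hence tw(G) = 2 exactly.

2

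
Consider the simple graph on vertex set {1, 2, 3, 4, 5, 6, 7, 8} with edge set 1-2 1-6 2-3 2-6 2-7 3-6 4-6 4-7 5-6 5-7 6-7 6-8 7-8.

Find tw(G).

A width-2 tree decomposition is:
Bags: B1 = {2, 6, 7}  B2 = {1, 2, 6}  B3 = {2, 3, 6}  B4 = {6, 7, 8}  B5 = {5, 6, 7}  B6 = {4, 6, 7}
Tree: B1–B2, B1–B3, B1–B4, B1–B5, B5–B6
The largest bag has 3 vertices, giving width 2; this decomposition certifies tw(G) ≤ 2. On the other hand G contains the 3-clique {1, 2, 6}. A clique must lie in a single bag of any decomposition, so no decomposition can have width below 2. The upper and lower bounds meet at 2, so that is the treewidth.

2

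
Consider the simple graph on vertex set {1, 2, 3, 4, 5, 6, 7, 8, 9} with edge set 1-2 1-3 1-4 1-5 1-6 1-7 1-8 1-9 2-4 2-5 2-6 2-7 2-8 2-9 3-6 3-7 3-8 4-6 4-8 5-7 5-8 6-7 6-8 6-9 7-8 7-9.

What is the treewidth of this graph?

A width-4 tree decomposition is:
Bags: B1 = {1, 2, 4, 6, 8}  B2 = {1, 2, 6, 7, 8}  B3 = {1, 3, 6, 7, 8}  B4 = {1, 2, 6, 7, 9}  B5 = {1, 2, 5, 7, 8}
Tree: B1–B2, B2–B3, B2–B4, B2–B5
The largest bag has 5 vertices, giving width 4; this decomposition certifies tw(G) ≤ 4. Conversely, {1, 2, 5, 7, 8} is a clique of size 5, and the vertices of any clique must share a bag in every tree decomposition; so some bag has ≥ 5 vertices and tw(G) ≥ 4. Therefore the treewidth is 4.

4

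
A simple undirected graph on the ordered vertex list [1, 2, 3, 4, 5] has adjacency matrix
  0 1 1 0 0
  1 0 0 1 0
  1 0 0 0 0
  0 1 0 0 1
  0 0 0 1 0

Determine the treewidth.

1

A width-1 tree decomposition is:
Bags: B1 = {1, 2}  B2 = {2, 4}  B3 = {4, 5}  B4 = {1, 3}
Tree: B1–B2, B2–B3, B1–B4
The largest bag has 2 vertices, giving width 1; this decomposition certifies tw(G) ≤ 1. Any graph with an edge has treewidth ≥ 1, and G has the edge 2–1. Hence tw(G) = 1 exactly.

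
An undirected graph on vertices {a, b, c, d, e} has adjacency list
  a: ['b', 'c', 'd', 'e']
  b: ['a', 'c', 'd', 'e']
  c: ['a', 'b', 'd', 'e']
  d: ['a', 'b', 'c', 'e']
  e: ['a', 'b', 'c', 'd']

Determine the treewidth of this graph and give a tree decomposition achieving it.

With just one bag of size 5, the width is 5 − 1 = 4, so tw(G) ≤ 4. Conversely, {a, b, c, d, e} is a clique of size 5, and the vertices of any clique must share a bag in every tree decomposition; so some bag has ≥ 5 vertices and tw(G) ≥ 4. The upper and lower bounds meet at 4, so that is the treewidth.

Treewidth 4.
One such decomposition:
Bags: B1 = {a, b, c, d, e}
Tree: (single bag)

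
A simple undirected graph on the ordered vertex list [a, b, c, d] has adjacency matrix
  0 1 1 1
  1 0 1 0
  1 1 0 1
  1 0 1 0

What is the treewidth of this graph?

A width-2 tree decomposition is:
Bags: B1 = {a, c, d}  B2 = {a, b, c}
Tree: B1–B2
The largest bag has 3 vertices, giving width 2; this decomposition certifies tw(G) ≤ 2. For the lower bound, the 3 vertices {a, c, d} are pairwise adjacent, and any tree decomposition puts a clique entirely inside one bag — forcing width ≥ 2. Therefore the treewidth is 2.

2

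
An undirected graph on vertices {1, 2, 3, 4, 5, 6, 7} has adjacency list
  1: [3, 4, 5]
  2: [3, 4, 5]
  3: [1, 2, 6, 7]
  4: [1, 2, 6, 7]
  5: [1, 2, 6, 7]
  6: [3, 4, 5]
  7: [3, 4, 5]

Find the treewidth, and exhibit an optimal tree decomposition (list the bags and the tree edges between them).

Every bag has size at most 4, so the width is 4 − 1 = 3 and tw(G) ≤ 3. For the lower bound: the 4 vertex sets {4,6}, {3,7}, {5}, {2} are disjoint, each induces a connected subgraph, and every pair is joined by at least one edge of G. Contracting each set to a single vertex therefore yields K_{4} as a minor, and since treewidth is minor-monotone, tw(G) ≥ tw(K_{4}) = 3. The upper and lower bounds meet at 3, so that is the treewidth.

Treewidth 3.
Bags: B1 = {3, 4, 5, 6}  B2 = {3, 4, 5, 7}  B3 = {2, 3, 4, 5}  B4 = {1, 3, 4, 5}
Tree: B1–B2, B2–B3, B3–B4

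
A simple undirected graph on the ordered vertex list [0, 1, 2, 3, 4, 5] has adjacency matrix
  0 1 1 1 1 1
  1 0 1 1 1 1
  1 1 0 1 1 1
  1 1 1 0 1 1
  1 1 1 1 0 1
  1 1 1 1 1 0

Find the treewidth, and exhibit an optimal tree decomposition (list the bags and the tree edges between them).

Treewidth 5.
One such decomposition:
Bags: B1 = {0, 1, 2, 3, 4, 5}
Tree: (single bag)

With just one bag of size 6, the width is 6 − 1 = 5, so tw(G) ≤ 5. For the lower bound, the 6 vertices {0, 1, 2, 3, 4, 5} are pairwise adjacent, and any tree decomposition puts a clique entirely inside one bag — forcing width ≥ 5. Therefore the treewidth is 5.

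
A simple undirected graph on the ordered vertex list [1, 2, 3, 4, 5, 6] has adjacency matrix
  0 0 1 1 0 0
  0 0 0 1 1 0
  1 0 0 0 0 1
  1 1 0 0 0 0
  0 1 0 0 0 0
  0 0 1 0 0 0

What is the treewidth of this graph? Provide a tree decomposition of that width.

Each bag holds 2 vertices, so the decomposition has width 1, which upper-bounds the treewidth. Since G has at least one edge (e.g. 5–2), it is not an edgeless graph, so tw(G) ≥ 1. Combining the bounds, tw(G) = 1.

Treewidth 1.
One such decomposition:
Bags: B1 = {2, 5}  B2 = {2, 4}  B3 = {1, 4}  B4 = {1, 3}  B5 = {3, 6}
Tree: B1–B2, B2–B3, B3–B4, B4–B5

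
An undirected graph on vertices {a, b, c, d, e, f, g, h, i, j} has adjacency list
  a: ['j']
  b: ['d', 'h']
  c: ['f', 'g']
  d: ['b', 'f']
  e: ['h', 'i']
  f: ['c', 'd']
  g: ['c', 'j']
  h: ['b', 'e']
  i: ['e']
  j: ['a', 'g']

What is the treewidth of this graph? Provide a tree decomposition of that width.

Each bag holds 2 vertices, so the decomposition has width 1, which upper-bounds the treewidth. Any graph with an edge has treewidth ≥ 1, and G has the edge a–j. Hence tw(G) = 1 exactly.

Treewidth 1.
Bags: B1 = {a, j}  B2 = {g, j}  B3 = {c, g}  B4 = {c, f}  B5 = {d, f}  B6 = {b, d}  B7 = {b, h}  B8 = {e, h}  B9 = {e, i}
Tree: B1–B2, B2–B3, B3–B4, B4–B5, B5–B6, B6–B7, B7–B8, B8–B9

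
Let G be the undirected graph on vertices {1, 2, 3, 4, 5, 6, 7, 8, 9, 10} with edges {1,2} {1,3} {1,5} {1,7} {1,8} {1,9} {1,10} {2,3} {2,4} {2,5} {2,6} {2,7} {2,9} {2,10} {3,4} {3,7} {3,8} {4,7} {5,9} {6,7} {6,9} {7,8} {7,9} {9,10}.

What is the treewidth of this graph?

A width-3 tree decomposition is:
Bags: B1 = {1, 2, 9, 10}  B2 = {1, 2, 5, 9}  B3 = {1, 2, 7, 9}  B4 = {2, 6, 7, 9}  B5 = {1, 2, 3, 7}  B6 = {1, 3, 7, 8}  B7 = {2, 3, 4, 7}
Tree: B1–B2, B2–B3, B3–B4, B3–B5, B5–B6, B5–B7
Each bag holds 4 vertices, so the decomposition has width 3, which upper-bounds the treewidth. For the lower bound, the 4 vertices {1, 3, 7, 8} are pairwise adjacent, and any tree decomposition puts a clique entirely inside one bag — forcing width ≥ 3. Combining the bounds, tw(G) = 3.

3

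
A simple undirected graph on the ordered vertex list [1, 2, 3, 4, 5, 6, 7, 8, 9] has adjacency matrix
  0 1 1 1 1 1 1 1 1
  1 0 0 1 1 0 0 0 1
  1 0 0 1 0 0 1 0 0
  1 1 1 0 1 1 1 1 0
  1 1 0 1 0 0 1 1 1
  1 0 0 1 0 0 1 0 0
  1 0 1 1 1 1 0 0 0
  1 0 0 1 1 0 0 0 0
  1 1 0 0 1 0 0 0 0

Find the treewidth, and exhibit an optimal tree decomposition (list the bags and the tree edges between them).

Treewidth 3.
One such decomposition:
Bags: B1 = {1, 4, 5, 7}  B2 = {1, 4, 5, 8}  B3 = {1, 2, 4, 5}  B4 = {1, 2, 5, 9}  B5 = {1, 4, 6, 7}  B6 = {1, 3, 4, 7}
Tree: B1–B2, B1–B3, B3–B4, B1–B5, B5–B6

The largest bag has 4 vertices, giving width 3; this decomposition certifies tw(G) ≤ 3. For the lower bound, the 4 vertices {1, 2, 5, 9} are pairwise adjacent, and any tree decomposition puts a clique entirely inside one bag — forcing width ≥ 3. Hence tw(G) = 3 exactly.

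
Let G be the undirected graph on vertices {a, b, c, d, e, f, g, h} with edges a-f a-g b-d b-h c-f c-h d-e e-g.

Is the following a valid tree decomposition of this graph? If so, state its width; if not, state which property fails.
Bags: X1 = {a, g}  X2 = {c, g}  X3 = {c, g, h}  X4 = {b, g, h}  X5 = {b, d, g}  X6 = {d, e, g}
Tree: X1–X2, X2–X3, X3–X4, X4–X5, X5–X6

No — vertex f appears in no bag.

A tree decomposition must satisfy three properties: every vertex lies in some bag; for every edge, both endpoints lie together in some bag; and for every vertex, the bags containing it form a connected subtree. Here vertex f appears in no bag, so the decomposition is invalid.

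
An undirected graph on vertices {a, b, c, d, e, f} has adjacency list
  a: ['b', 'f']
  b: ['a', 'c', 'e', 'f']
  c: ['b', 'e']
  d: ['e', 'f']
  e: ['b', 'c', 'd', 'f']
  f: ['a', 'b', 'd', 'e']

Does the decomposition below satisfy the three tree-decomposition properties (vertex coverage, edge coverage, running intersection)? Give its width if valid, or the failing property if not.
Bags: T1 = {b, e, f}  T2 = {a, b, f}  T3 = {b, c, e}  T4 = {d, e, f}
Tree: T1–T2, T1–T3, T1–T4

Every vertex of G appears in some bag (union = {a, b, c, d, e, f}); every edge is covered by a bag; and for each vertex v the set of bags containing v is connected in the bag tree. The decomposition is therefore valid. The largest bag has 3 vertices, so the width is 2.

Yes; width 2.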